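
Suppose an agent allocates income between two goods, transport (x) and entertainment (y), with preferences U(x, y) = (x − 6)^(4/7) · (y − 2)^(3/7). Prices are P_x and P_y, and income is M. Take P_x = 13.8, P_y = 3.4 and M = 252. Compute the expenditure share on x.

MRS = (4/3)·(y−2)/(x−6). Tangency with P_x/P_y gives y−2 = (3/4)·(P_x/P_y)·(x−6).
After buying the subsistence bundle (6, 2), a share 4/7 of the remaining income goes to x: x* = 6 + 4/7·(M − 6P_x − 2P_y)/P_x.
Discretionary income = 252 − 6·13.8 − 2·3.4 = 162.4; x* = 6 + 4/7·162.4/13.8 = 12.7246; y* = 2 + 3/7·162.4/3.4 = 22.4706.
Expenditure on x: 13.8·12.7246 = 175.6; share = 0.6968.

share on x = 0.6968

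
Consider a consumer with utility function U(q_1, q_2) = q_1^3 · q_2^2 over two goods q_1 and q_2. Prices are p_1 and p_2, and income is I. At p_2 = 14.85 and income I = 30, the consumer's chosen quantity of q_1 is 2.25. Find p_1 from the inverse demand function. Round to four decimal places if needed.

p_1 = 8

Tangency: MRS = (3/2)·q_2/q_1 = p_1/p_2.
Rearranging, p_2·q_2 = (2/3)·p_1·q_1. Substituting into the budget gives p_1·q_1·(1 + (2/3)) = I.
Demand: q_1*(p_1,p_2,I) = 0.6·I/p_1 and q_2* = 0.4·I/p_2.
Set q_1* = 2.25 in the demand function and solve for p_1: p_1 = 8.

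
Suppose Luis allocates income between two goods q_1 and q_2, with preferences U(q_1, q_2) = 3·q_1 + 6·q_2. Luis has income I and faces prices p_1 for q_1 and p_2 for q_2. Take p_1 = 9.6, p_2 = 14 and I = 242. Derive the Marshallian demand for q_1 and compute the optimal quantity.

Perfect substitutes: compare marginal utility per dollar. 3/p_1 vs 6/p_2 → 0.3125 vs 0.4286.
q_2 gives more utility per dollar, so spend all income on q_2: q_2* = I/p_2, q_1* = 0.
Numerically: q_1* = 0, q_2* = 17.2857.

q_1* = 0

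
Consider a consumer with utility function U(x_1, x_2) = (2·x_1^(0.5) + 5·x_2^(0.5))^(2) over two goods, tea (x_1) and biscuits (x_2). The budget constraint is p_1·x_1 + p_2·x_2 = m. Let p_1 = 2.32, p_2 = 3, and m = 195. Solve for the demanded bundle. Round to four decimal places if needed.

Substitute x_2 = (x_2/x_1)·x_1 into the budget: x_1* = m/(p_1 + p_2·(x_2/x_1)).
Numerically x_2/x_1 = 3.737778, so x_1* = 195/(2.32 + 3·3.737778) = 14.4089 and x_2* = 3.737778·14.4089 = 53.8571.

x_1* = 14.4089, x_2* = 53.8571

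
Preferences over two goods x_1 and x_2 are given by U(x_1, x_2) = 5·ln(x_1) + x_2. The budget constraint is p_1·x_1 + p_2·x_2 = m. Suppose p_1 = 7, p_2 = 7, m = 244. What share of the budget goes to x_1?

MU_x_1 = 5/x_1, MU_x_2 = 1. Tangency: 5/x_1 = p_1/p_2.
So x_1*(p_1,p_2) = 5·p_2/p_1, independent of income; and x_2* = (m − 5·p_2)/p_2.
At the given prices: x_1* = 5·7/7 = 5, and x_2* = 29.8571.
Expenditure on x_1: 7·5 = 35; share = 0.1434.

share on x_1 = 0.1434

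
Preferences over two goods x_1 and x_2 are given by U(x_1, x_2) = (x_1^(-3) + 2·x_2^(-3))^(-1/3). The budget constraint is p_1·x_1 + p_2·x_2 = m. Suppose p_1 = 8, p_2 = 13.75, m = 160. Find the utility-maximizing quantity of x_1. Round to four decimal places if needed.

x_1* = 7.181

Numerically x_2/x_1 = 1.038614, so x_1* = 160/(8 + 13.75·1.038614) = 7.181.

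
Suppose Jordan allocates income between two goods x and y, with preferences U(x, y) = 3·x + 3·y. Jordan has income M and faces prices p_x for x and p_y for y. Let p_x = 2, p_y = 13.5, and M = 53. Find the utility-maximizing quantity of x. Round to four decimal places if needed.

Perfect substitutes: compare marginal utility per dollar. 3/p_x vs 3/p_y → 1.5 vs 0.2222.
x gives more utility per dollar, so spend all income on x: x* = M/p_x, y* = 0.
Numerically: x* = 26.5, y* = 0.

x* = 26.5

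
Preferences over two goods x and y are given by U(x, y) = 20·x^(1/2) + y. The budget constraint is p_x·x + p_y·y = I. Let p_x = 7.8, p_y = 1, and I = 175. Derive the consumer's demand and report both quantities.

MU_x = 10/√x, MU_y = 1. Tangency: 10/√x = p_x/p_y.
Solve: √x = 10·p_y/p_x, so x*(p_x,p_y) = (10·p_y/p_x)², and y* = (I − p_x·x*)/p_y.
Plugging in: x* = (10·1/7.8)² = 1.6437, y* = 162.1795.

x* = 1.6437, y* = 162.1795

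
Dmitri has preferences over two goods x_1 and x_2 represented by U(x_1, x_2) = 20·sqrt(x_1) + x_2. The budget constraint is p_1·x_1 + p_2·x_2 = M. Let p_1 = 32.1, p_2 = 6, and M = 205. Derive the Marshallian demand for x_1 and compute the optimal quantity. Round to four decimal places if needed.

Thus x_1* = (10·p_2/p_1)² — independent of M — with the rest of income spent on x_2.
Plugging in: x_1* = (10·6/32.1)² = 3.4938.

x_1* = 3.4938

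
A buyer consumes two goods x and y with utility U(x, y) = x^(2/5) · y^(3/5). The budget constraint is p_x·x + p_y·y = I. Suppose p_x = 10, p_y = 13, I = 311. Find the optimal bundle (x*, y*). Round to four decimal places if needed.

The MRS is (2/3)·y/x. Set MRS = p_x/p_y.
So 0.4·p_y·y = 0.6·p_x·x; combined with the budget, a share 0.4 of income goes to x.
Demand: x*(p_x,p_y,I) = 0.4·I/p_x and y* = 0.6·I/p_y.
At p_x=10, p_y=13, I=311: x* = 0.4·311/10 = 12.44, y* = 14.3538.

x* = 12.44, y* = 14.3538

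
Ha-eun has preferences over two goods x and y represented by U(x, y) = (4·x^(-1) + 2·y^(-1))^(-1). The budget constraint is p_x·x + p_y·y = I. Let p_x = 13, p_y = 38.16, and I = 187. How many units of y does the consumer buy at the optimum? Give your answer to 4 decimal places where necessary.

y* = 2.6845

From the CES first-order condition, 2·(y/x)^(2) = p_x/p_y.
Hence y/x = ((1/2)·p_x/p_y)^(1/(2)), i.e. raised to the 0.5 power.
Substitute y = (y/x)·x into the budget: x* = I/(p_x + p_y·(y/x)).
Numerically y/x = 0.412717, so x* = 187/(13 + 38.16·0.412717) = 6.5045 and y* = 0.412717·6.5045 = 2.6845.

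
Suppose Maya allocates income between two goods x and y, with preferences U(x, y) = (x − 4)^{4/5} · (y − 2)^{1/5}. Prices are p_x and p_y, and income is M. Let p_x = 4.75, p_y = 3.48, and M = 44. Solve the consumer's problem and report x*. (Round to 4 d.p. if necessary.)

x* = 7.0383

MRS = 4·(y−2)/(x−4). Tangency with p_x/p_y gives y−2 = (1/4)·(p_x/p_y)·(x−4).
Substituting into the budget: x* = 4 + 0.8·(M − 4·p_x − 2·p_y)/p_x, and y* = 2 + 0.2·(…)/p_y.
Discretionary income = 44 − 4·4.75 − 2·3.48 = 18.04; x* = 4 + 0.8·18.04/4.75 = 7.0383.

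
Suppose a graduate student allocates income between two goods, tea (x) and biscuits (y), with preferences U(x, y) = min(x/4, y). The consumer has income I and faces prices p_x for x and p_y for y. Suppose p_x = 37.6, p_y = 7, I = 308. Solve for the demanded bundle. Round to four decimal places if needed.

Leontief preferences: the optimum is at the kink where x/4 = y/1, i.e. y = (1/4)·x.
Budget: p_x·x + p_y·(1/4)·x = I, so (4·p_x + p_y)·x = 4·I.
Demand: x*(p_x,p_y,I) = 4·I/(4·p_x + p_y), y* = I/(4·p_x + p_y).
Here 4·37.6 + 7 = 157.4, giving x* = 7.8272 and y* = 1.9568.

x* = 7.8272, y* = 1.9568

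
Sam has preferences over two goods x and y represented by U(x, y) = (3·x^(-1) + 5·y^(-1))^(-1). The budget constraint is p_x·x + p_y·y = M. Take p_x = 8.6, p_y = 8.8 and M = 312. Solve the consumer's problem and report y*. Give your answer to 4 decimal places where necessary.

y* = 20.0791

MRS = MU_x/MU_y = (3/5)·(y/x)^(2). Set equal to p_x/p_y.
Hence y/x = ((5/3)·p_x/p_y)^(1/(2)), i.e. raised to the 0.5 power.
With the ratio pinned down, the budget gives x* = M/(p_x + p_y·(y/x)) and y* = (y/x)·x*.
Numerically y/x = 1.27624, so x* = 312/(8.6 + 8.8·1.27624) = 15.733 and y* = 1.27624·15.733 = 20.0791.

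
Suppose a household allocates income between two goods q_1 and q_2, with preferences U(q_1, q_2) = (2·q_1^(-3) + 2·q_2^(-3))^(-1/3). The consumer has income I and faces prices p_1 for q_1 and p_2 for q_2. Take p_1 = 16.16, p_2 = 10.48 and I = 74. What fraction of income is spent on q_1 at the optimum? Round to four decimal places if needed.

share on q_1 = 0.5805

MU_q_1 ∝ 2·q_1^(-4), MU_q_2 ∝ 2·q_2^(-4), so MRS = (q_2/q_1)^(4) = p_1/p_2.
Hence q_2/q_1 = (p_1/p_2)^(1/(4)), i.e. raised to the 0.25 power.
Substitute q_2 = (q_2/q_1)·q_1 into the budget: q_1* = I/(p_1 + p_2·(q_2/q_1)).
Numerically q_2/q_1 = 1.114346, so q_1* = 74/(16.16 + 10.48·1.114346) = 2.6582 and q_2* = 1.114346·2.6582 = 2.9622.
Expenditure on q_1: 16.16·2.6582 = 42.9566; share = 0.5805.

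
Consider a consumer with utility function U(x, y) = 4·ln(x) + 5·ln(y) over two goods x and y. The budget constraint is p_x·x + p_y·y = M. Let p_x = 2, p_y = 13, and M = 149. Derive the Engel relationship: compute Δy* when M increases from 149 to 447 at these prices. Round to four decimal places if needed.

The MRS is (4/5)·y/x. Set MRS = p_x/p_y.
So 4·p_y·y = 5·p_x·x; combined with the budget, a share 4/9 of income goes to x.
Demand: x*(p_x,p_y,M) = 4/9·M/p_x and y* = 5/9·M/p_y.
At p_x=2, p_y=13, M=149: y* = 5/9·149/13 = 6.3675.
At M' = 447: y* = 19.1026. Change: 19.1026 − 6.3675 = 12.735.

Δy* = 12.735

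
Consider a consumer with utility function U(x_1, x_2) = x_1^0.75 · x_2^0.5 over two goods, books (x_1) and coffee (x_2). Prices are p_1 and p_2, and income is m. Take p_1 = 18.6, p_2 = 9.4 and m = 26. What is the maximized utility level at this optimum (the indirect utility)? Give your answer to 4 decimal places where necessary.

V = 0.9219

Demand: x_1*(p_1,p_2,m) = 0.6·m/p_1 and x_2* = 0.4·m/p_2.
At p_1=18.6, p_2=9.4, m=26: x_1* = 0.6·26/18.6 = 0.8387, x_2* = 1.1064.
Utility at the optimum: U(0.8387, 1.1064) = 0.9219.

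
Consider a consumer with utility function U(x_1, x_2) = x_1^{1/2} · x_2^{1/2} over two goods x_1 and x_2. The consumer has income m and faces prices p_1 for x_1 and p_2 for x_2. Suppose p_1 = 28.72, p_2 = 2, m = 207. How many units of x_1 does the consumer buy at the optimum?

MU_x_1/MU_x_2 = (0.5·x_2)/(0.5·x_1); tangency sets this equal to p_1/p_2.
So 0.5·p_2·x_2 = 0.5·p_1·x_1; combined with the budget, a share 0.5 of income goes to x_1.
Demand: x_1*(p_1,p_2,m) = 0.5·m/p_1 and x_2* = 0.5·m/p_2.
At p_1=28.72, p_2=2, m=207: x_1* = 0.5·207/28.72 = 3.6038.

x_1* = 3.6038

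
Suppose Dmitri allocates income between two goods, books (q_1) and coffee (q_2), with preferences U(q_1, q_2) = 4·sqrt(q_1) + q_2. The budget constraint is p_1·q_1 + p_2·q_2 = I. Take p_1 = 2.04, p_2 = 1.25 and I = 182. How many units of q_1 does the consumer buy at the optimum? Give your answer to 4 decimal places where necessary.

q_1* = 1.5018

MU_q_1 = 2/√q_1, MU_q_2 = 1. Tangency: 2/√q_1 = p_1/p_2.
Thus q_1* = (2·p_2/p_1)² — independent of I — with the rest of income spent on q_2.
Plugging in: q_1* = (2·1.25/2.04)² = 1.5018.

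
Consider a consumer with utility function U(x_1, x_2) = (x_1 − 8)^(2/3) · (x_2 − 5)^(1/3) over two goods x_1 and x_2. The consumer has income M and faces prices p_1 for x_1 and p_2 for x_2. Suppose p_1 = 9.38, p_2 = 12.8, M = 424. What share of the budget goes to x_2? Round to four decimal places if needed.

share on x_2 = 0.375

MRS = 2·(x_2−5)/(x_1−8). Tangency with p_1/p_2 gives x_2−5 = (1/2)·(p_1/p_2)·(x_1−8).
After buying the subsistence bundle (8, 5), a share 2/3 of the remaining income goes to x_1: x_1* = 8 + 2/3·(M − 8p_1 − 5p_2)/p_1.
Discretionary income = 424 − 8·9.38 − 5·12.8 = 284.96; x_1* = 8 + 2/3·284.96/9.38 = 28.253; x_2* = 5 + 1/3·284.96/12.8 = 12.4208.
Expenditure on x_2: 12.8·12.4208 = 158.9867; share = 0.375.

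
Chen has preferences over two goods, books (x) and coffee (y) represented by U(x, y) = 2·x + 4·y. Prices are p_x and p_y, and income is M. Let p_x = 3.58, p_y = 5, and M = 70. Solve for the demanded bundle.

x* = 0, y* = 14

y gives more utility per dollar, so spend all income on y: y* = M/p_y, x* = 0.
Numerically: x* = 0, y* = 14.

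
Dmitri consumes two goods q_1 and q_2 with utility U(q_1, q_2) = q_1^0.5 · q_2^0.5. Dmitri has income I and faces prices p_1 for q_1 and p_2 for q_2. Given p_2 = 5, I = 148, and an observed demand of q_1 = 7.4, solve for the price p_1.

p_1 = 10

The MRS is q_2/q_1. Set MRS = p_1/p_2.
So 0.5·p_2·q_2 = 0.5·p_1·q_1; combined with the budget, a share 0.5 of income goes to q_1.
Demand: q_1*(p_1,p_2,I) = 0.5·I/p_1 and q_2* = 0.5·I/p_2.
Set q_1* = 7.4 in the demand function and solve for p_1: p_1 = 10.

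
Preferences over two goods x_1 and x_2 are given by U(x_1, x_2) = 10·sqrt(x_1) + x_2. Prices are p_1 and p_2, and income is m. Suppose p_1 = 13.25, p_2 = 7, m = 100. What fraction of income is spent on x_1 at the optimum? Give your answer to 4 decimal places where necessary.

share on x_1 = 0.9245

MU_x_1 = 5/√x_1, MU_x_2 = 1. Tangency: 5/√x_1 = p_1/p_2.
Thus x_1* = (5·p_2/p_1)² — independent of m — with the rest of income spent on x_2.
Plugging in: x_1* = (5·7/13.25)² = 6.9776, x_2* = 1.0782.
Expenditure on x_1: 13.25·6.9776 = 92.4528; share = 0.9245.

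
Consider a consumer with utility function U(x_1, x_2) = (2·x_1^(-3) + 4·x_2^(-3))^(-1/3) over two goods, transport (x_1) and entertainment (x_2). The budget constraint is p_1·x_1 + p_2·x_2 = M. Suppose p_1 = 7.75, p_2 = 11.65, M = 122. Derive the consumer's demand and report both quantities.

MU_x_1 ∝ 2·x_1^(-4), MU_x_2 ∝ 4·x_2^(-4), so MRS = (1/2)·(x_2/x_1)^(4) = p_1/p_2.
Solve for the ratio: x_2/x_1 = [2·p_1/p_2]^(0.25).
With the ratio pinned down, the budget gives x_1* = M/(p_1 + p_2·(x_2/x_1)) and x_2* = (x_2/x_1)·x_1*.
Numerically x_2/x_1 = 1.073993, so x_1* = 122/(7.75 + 11.65·1.073993) = 6.0211 and x_2* = 1.073993·6.0211 = 6.4666.

x_1* = 6.0211, x_2* = 6.4666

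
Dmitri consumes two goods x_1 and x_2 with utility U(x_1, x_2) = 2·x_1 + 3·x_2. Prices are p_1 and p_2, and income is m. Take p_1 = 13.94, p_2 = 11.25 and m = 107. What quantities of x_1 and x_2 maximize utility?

x_1* = 0, x_2* = 9.5111

Perfect substitutes: compare marginal utility per dollar. 2/p_1 vs 3/p_2 → 0.1435 vs 0.2667.
x_2 gives more utility per dollar, so spend all income on x_2: x_2* = m/p_2, x_1* = 0.
Numerically: x_1* = 0, x_2* = 9.5111.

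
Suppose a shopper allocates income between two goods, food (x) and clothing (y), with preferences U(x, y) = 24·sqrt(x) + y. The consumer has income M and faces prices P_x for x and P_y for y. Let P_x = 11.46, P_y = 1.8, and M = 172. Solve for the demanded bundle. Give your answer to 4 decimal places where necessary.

x* = 3.5525, y* = 72.9378

Set MRS = P_x/P_y: 12·x^(−1/2) = P_x/P_y.
Thus x* = (12·P_y/P_x)² — independent of M — with the rest of income spent on y.
Plugging in: x* = (12·1.8/11.46)² = 3.5525, y* = 72.9378.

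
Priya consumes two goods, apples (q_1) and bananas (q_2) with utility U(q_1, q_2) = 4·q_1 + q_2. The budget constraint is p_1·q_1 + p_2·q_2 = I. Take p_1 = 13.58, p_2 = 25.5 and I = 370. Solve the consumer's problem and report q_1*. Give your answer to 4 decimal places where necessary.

Numerically: q_1* = 27.2459, q_2* = 0.

q_1* = 27.2459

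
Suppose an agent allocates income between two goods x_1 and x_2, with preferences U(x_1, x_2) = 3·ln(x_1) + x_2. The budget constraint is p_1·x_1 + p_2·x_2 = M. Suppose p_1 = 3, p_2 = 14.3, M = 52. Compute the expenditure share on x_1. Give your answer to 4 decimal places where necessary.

share on x_1 = 0.825

Set MRS = p_1/p_2: (3/x_1)/1 = p_1/p_2.
So x_1*(p_1,p_2) = 3·p_2/p_1, independent of income; and x_2* = (M − 3·p_2)/p_2.
At the given prices: x_1* = 3·14.3/3 = 14.3, and x_2* = 0.6364.
Expenditure on x_1: 3·14.3 = 42.9; share = 0.825.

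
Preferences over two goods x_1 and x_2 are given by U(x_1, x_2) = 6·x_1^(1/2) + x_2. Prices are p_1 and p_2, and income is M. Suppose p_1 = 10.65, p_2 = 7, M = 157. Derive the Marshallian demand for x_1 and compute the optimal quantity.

x_1* = 3.8881

Set MRS = p_1/p_2: 3·x_1^(−1/2) = p_1/p_2.
Thus x_1* = (3·p_2/p_1)² — independent of M — with the rest of income spent on x_2.
Plugging in: x_1* = (3·7/10.65)² = 3.8881.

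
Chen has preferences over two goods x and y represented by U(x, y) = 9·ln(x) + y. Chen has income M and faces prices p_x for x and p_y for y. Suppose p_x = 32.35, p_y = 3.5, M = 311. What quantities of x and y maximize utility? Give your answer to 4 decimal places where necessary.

Set MRS = p_x/p_y: (9/x)/1 = p_x/p_y.
So x*(p_x,p_y) = 9·p_y/p_x, independent of income; and y* = (M − 9·p_y)/p_y.
At the given prices: x* = 9·3.5/32.35 = 0.9737, and y* = 79.8571.

x* = 0.9737, y* = 79.8571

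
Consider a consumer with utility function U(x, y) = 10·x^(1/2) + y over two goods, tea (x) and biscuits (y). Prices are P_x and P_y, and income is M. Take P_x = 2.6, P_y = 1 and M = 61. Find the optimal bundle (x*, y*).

Set MRS = P_x/P_y: 5·x^(−1/2) = P_x/P_y.
Thus x* = (5·P_y/P_x)² — independent of M — with the rest of income spent on y.
Plugging in: x* = (5·1/2.6)² = 3.6982, y* = 51.3846.

x* = 3.6982, y* = 51.3846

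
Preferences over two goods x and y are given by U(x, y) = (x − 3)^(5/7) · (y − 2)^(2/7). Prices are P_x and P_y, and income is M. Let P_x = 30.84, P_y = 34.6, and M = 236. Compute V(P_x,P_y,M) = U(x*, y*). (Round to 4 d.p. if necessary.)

V = 1.2813

Let x' = x−3, y' = y−2. MRS = (5/2)·y'/x' = P_x/P_y.
Substituting into the budget: x* = 3 + 5/7·(M − 3·P_x − 2·P_y)/P_x, and y* = 2 + 2/7·(…)/P_y.
Discretionary income = 236 − 3·30.84 − 2·34.6 = 74.28; x* = 3 + 5/7·74.28/30.84 = 4.7204; y* = 2 + 2/7·74.28/34.6 = 2.6134.
Utility at the optimum: U(4.7204, 2.6134) = 1.2813.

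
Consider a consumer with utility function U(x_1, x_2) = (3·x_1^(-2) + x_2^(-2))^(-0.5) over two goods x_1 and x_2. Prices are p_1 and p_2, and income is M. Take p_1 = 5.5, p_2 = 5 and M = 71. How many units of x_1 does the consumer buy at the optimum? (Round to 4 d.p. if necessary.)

From the CES first-order condition, 3·(x_2/x_1)^(3) = p_1/p_2.
Hence x_2/x_1 = ((1/3)·p_1/p_2)^(1/(3)), i.e. raised to the 1/3 power.
With the ratio pinned down, the budget gives x_1* = M/(p_1 + p_2·(x_2/x_1)) and x_2* = (x_2/x_1)·x_1*.
Numerically x_2/x_1 = 0.715743, so x_1* = 71/(5.5 + 5·0.715743) = 7.8205.

x_1* = 7.8205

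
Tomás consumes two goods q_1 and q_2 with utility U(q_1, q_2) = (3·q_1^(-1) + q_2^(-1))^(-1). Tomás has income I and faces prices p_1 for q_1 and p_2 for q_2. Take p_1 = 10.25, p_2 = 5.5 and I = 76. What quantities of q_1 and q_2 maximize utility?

Numerically q_2/q_1 = 0.78817, so q_1* = 76/(10.25 + 5.5·0.78817) = 5.2109 and q_2* = 0.78817·5.2109 = 4.107.

q_1* = 5.2109, q_2* = 4.107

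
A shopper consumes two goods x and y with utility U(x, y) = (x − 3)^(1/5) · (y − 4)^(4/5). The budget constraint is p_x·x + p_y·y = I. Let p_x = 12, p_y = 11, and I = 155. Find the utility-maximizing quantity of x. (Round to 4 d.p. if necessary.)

Substituting into the budget: x* = 3 + 0.2·(I − 3·p_x − 4·p_y)/p_x, and y* = 4 + 0.8·(…)/p_y.
Discretionary income = 155 − 3·12 − 4·11 = 75; x* = 3 + 0.2·75/12 = 4.25.

x* = 4.25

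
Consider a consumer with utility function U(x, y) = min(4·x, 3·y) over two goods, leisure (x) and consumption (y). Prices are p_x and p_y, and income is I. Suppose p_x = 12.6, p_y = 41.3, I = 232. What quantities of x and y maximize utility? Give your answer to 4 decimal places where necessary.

With perfect complements, no substitution: consume in ratio x:y = 3:4.
Budget: p_x·x + p_y·(4/3)·x = I, so (3·p_x + 4·p_y)·x = 3·I.
Demand: x*(p_x,p_y,I) = 3·I/(3·p_x + 4·p_y), y* = 4·I/(3·p_x + 4·p_y).
Here 3·12.6 + 4·41.3 = 203, giving x* = 3.4286 and y* = 4.5714.

x* = 3.4286, y* = 4.5714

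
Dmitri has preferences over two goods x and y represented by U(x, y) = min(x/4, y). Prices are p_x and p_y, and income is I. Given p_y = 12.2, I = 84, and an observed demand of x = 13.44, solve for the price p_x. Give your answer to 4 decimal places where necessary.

p_x = 3.2

Leontief preferences: the optimum is at the kink where x/4 = y/1, i.e. y = (1/4)·x.
Budget: p_x·x + p_y·(1/4)·x = I, so (4·p_x + p_y)·x = 4·I.
Demand: x*(p_x,p_y,I) = 4·I/(4·p_x + p_y), y* = I/(4·p_x + p_y).
Set x* = 13.44 in the demand function and solve for p_x: p_x = 3.2.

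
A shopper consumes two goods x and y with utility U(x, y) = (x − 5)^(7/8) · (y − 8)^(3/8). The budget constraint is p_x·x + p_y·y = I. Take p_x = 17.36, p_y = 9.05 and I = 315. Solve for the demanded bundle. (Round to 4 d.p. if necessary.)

This is Cobb-Douglas in (x−5, y−8): tangency gives 0.875·p_y·(y−8) = 0.375·p_x·(x−5).
After buying the subsistence bundle (5, 8), a share 0.7 of the remaining income goes to x: x* = 5 + 0.7·(I − 5p_x − 8p_y)/p_x.
Discretionary income = 315 − 5·17.36 − 8·9.05 = 155.8; x* = 5 + 0.7·155.8/17.36 = 11.2823; y* = 8 + 0.3·155.8/9.05 = 13.1646.

x* = 11.2823, y* = 13.1646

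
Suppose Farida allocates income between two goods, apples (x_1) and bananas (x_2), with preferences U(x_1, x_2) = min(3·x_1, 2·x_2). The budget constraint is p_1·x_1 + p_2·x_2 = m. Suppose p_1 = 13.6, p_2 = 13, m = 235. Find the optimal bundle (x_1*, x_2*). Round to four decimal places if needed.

With perfect complements, no substitution: consume in ratio x_1:x_2 = 2:3.
Budget: p_1·x_1 + p_2·(3/2)·x_1 = m, so (2·p_1 + 3·p_2)·x_1 = 2·m.
Demand: x_1*(p_1,p_2,m) = 2·m/(2·p_1 + 3·p_2), x_2* = 3·m/(2·p_1 + 3·p_2).
Here 2·13.6 + 3·13 = 66.2, giving x_1* = 7.0997 and x_2* = 10.6495.

x_1* = 7.0997, x_2* = 10.6495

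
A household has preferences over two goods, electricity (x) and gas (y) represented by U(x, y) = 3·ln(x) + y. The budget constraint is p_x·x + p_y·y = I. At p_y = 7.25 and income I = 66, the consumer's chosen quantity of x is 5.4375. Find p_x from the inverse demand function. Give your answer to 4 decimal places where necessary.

Set MRS = p_x/p_y: (3/x)/1 = p_x/p_y.
So x*(p_x,p_y) = 3·p_y/p_x, independent of income; and y* = (I − 3·p_y)/p_y.
Set x* = 5.4375 in the demand function and solve for p_x: p_x = 4.

p_x = 4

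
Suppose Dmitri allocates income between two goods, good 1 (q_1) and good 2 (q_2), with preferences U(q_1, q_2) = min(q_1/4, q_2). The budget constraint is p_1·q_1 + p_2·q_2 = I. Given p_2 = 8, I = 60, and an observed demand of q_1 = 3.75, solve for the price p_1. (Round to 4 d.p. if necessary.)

With perfect complements, no substitution: consume in ratio q_1:q_2 = 4:1.
Budget: p_1·q_1 + p_2·(1/4)·q_1 = I, so (4·p_1 + p_2)·q_1 = 4·I.
Demand: q_1*(p_1,p_2,I) = 4·I/(4·p_1 + p_2), q_2* = I/(4·p_1 + p_2).
Set q_1* = 3.75 in the demand function and solve for p_1: p_1 = 14.

p_1 = 14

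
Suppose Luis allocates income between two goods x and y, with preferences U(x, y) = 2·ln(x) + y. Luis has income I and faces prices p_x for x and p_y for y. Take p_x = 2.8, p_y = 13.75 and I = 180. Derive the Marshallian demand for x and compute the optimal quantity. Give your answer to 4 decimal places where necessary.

Set MRS = p_x/p_y: (2/x)/1 = p_x/p_y.
So x*(p_x,p_y) = 2·p_y/p_x, independent of income; and y* = (I − 2·p_y)/p_y.
At the given prices: x* = 2·13.75/2.8 = 9.8214.

x* = 9.8214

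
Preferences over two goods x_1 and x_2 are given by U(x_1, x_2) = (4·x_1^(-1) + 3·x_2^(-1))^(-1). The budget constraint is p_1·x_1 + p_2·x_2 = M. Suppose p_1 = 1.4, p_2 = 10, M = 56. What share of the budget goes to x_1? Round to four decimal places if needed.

share on x_1 = 0.3017

Substitute x_2 = (x_2/x_1)·x_1 into the budget: x_1* = M/(p_1 + p_2·(x_2/x_1)).
Numerically x_2/x_1 = 0.324037, so x_1* = 56/(1.4 + 10·0.324037) = 12.068 and x_2* = 0.324037·12.068 = 3.9105.
Expenditure on x_1: 1.4·12.068 = 16.8952; share = 0.3017.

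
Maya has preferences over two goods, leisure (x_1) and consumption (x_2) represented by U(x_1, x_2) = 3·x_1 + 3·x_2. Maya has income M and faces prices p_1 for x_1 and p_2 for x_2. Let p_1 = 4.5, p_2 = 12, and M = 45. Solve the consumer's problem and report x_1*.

x_1* = 10

Perfect substitutes: compare marginal utility per dollar. 3/p_1 vs 3/p_2 → 0.6667 vs 0.25.
x_1 gives more utility per dollar, so spend all income on x_1: x_1* = M/p_1, x_2* = 0.
Numerically: x_1* = 10, x_2* = 0.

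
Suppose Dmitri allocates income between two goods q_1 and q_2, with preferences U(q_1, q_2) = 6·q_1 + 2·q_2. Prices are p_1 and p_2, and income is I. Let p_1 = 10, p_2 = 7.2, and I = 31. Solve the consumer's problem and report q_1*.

q_1* = 3.1

q_1 gives more utility per dollar, so spend all income on q_1: q_1* = I/p_1, q_2* = 0.
Numerically: q_1* = 3.1, q_2* = 0.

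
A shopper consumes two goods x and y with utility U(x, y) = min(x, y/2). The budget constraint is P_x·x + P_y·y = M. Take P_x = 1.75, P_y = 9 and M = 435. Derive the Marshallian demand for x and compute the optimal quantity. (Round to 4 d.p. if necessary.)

With perfect complements, no substitution: consume in ratio x:y = 1:2.
Budget: P_x·x + P_y·2·x = M, so (P_x + 2·P_y)·x = M.
Demand: x*(P_x,P_y,M) = M/(P_x + 2·P_y), y* = 2·M/(P_x + 2·P_y).
Here 1.75 + 2·9 = 19.75, giving x* = 22.0253.

x* = 22.0253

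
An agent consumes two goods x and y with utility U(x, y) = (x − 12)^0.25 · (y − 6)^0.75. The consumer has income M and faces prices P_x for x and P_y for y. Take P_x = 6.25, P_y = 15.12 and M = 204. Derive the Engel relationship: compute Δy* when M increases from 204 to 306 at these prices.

Δy* = 5.0595

MRS = (1/3)·(y−6)/(x−12). Tangency with P_x/P_y gives y−6 = 3·(P_x/P_y)·(x−12).
After buying the subsistence bundle (12, 6), a share 0.25 of the remaining income goes to x: x* = 12 + 0.25·(M − 12P_x − 6P_y)/P_x.
Discretionary income = 204 − 12·6.25 − 6·15.12 = 38.28; y* = 6 + 0.75·38.28/15.12 = 7.8988.
At M' = 306: y* = 12.9583. Change: 12.9583 − 7.8988 = 5.0595.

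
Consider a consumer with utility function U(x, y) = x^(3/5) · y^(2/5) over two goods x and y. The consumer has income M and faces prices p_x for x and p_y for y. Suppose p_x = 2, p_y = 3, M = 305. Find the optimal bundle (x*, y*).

x* = 91.5, y* = 40.6667

MU_x/MU_y = (0.6·y)/(0.4·x); tangency sets this equal to p_x/p_y.
So 0.6·p_y·y = 0.4·p_x·x; combined with the budget, a share 0.6 of income goes to x.
Demand: x*(p_x,p_y,M) = 0.6·M/p_x and y* = 0.4·M/p_y.
At p_x=2, p_y=3, M=305: x* = 0.6·305/2 = 91.5, y* = 40.6667.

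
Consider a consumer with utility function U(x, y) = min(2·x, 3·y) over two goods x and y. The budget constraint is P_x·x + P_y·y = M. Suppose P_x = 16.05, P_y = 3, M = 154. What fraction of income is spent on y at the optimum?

share on y = 0.1108

With perfect complements, no substitution: consume in ratio x:y = 3:2.
Budget: P_x·x + P_y·(2/3)·x = M, so (3·P_x + 2·P_y)·x = 3·M.
Demand: x*(P_x,P_y,M) = 3·M/(3·P_x + 2·P_y), y* = 2·M/(3·P_x + 2·P_y).
Here 3·16.05 + 2·3 = 54.15, giving x* = 8.5319 and y* = 5.6879.
Expenditure on y: 3·5.6879 = 17.0637; share = 0.1108.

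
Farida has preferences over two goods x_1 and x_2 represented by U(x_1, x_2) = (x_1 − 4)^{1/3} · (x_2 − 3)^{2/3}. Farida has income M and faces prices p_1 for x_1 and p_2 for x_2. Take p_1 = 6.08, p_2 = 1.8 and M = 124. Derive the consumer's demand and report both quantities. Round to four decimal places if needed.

This is Cobb-Douglas in (x_1−4, x_2−3): tangency gives 1/3·p_2·(x_2−3) = 2/3·p_1·(x_1−4).
After buying the subsistence bundle (4, 3), a share 1/3 of the remaining income goes to x_1: x_1* = 4 + 1/3·(M − 4p_1 − 3p_2)/p_1.
Discretionary income = 124 − 4·6.08 − 3·1.8 = 94.28; x_1* = 4 + 1/3·94.28/6.08 = 9.1689; x_2* = 3 + 2/3·94.28/1.8 = 37.9185.

x_1* = 9.1689, x_2* = 37.9185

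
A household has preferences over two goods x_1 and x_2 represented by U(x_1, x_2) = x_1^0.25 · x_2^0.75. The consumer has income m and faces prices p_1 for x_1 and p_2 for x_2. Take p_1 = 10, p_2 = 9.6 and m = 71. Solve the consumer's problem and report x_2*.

MU_x_1/MU_x_2 = (0.25·x_2)/(0.75·x_1); tangency sets this equal to p_1/p_2.
Rearranging, p_2·x_2 = 3·p_1·x_1. Substituting into the budget gives p_1·x_1·(1 + 3) = m.
Demand: x_1*(p_1,p_2,m) = 0.25·m/p_1 and x_2* = 0.75·m/p_2.
At p_1=10, p_2=9.6, m=71: x_2* = 0.75·71/9.6 = 5.5469.

x_2* = 5.5469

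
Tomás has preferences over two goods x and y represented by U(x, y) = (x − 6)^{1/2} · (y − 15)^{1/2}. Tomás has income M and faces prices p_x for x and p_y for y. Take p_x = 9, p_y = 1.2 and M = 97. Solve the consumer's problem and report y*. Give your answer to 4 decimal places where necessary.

This is Cobb-Douglas in (x−6, y−15): tangency gives 0.5·p_y·(y−15) = 0.5·p_x·(x−6).
After buying the subsistence bundle (6, 15), a share 0.5 of the remaining income goes to x: x* = 6 + 0.5·(M − 6p_x − 15p_y)/p_x.
Discretionary income = 97 − 6·9 − 15·1.2 = 25; y* = 15 + 0.5·25/1.2 = 25.4167.

y* = 25.4167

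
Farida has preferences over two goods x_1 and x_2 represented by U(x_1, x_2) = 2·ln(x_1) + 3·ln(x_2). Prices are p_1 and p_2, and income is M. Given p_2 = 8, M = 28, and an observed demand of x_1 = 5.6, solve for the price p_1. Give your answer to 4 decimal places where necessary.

Tangency: MRS = (2/3)·x_2/x_1 = p_1/p_2.
Rearranging, p_2·x_2 = (3/2)·p_1·x_1. Substituting into the budget gives p_1·x_1·(1 + (3/2)) = M.
Demand: x_1*(p_1,p_2,M) = 0.4·M/p_1 and x_2* = 0.6·M/p_2.
Set x_1* = 5.6 in the demand function and solve for p_1: p_1 = 2.

p_1 = 2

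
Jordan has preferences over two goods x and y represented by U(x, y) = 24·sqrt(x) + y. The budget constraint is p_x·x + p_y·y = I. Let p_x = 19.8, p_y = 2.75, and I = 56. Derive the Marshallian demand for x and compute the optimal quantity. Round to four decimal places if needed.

x* = 2.7778

Plugging in: x* = (12·2.75/19.8)² = 2.7778.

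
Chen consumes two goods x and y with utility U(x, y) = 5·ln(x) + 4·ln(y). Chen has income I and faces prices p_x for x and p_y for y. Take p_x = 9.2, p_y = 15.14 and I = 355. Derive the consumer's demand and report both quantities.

x* = 21.4372, y* = 10.4213

The MRS is (5/4)·y/x. Set MRS = p_x/p_y.
So 5·p_y·y = 4·p_x·x; combined with the budget, a share 5/9 of income goes to x.
Demand: x*(p_x,p_y,I) = 5/9·I/p_x and y* = 4/9·I/p_y.
At p_x=9.2, p_y=15.14, I=355: x* = 5/9·355/9.2 = 21.4372, y* = 10.4213.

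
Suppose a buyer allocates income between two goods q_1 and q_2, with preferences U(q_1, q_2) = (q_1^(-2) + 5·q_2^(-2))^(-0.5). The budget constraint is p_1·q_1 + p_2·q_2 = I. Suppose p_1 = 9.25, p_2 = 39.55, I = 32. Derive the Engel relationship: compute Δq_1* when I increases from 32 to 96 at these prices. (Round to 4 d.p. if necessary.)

Δq_1* = 1.2569

MRS = MU_q_1/MU_q_2 = (1/5)·(q_2/q_1)^(3). Set equal to p_1/p_2.
Solve for the ratio: q_2/q_1 = [5·p_1/p_2]^(1/3).
Substitute q_2 = (q_2/q_1)·q_1 into the budget: q_1* = I/(p_1 + p_2·(q_2/q_1)).
Numerically q_2/q_1 = 1.05355, so q_1* = 32/(9.25 + 39.55·1.05355) = 0.6285.
At I' = 96: q_1* = 1.8854. Change: 1.8854 − 0.6285 = 1.2569.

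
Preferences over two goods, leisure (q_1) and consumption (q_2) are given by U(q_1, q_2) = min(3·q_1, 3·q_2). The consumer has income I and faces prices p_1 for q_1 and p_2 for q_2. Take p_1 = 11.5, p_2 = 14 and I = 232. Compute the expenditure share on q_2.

With perfect complements, no substitution: consume in ratio q_1:q_2 = 3:3.
Budget: p_1·q_1 + p_2·q_1 = I, so (3·p_1 + 3·p_2)·q_1 = 3·I.
Demand: q_1*(p_1,p_2,I) = 3·I/(3·p_1 + 3·p_2), q_2* = 3·I/(3·p_1 + 3·p_2).
Here 3·11.5 + 3·14 = 76.5, giving q_1* = 9.098 and q_2* = 9.098.
Expenditure on q_2: 14·9.098 = 127.3725; share = 0.549.

share on q_2 = 0.549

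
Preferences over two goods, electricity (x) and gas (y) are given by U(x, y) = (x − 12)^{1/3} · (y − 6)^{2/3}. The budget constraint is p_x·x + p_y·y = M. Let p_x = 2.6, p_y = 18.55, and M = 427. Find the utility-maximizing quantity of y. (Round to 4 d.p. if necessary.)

y* = 16.2246

Discretionary income = 427 − 12·2.6 − 6·18.55 = 284.5; y* = 6 + 2/3·284.5/18.55 = 16.2246.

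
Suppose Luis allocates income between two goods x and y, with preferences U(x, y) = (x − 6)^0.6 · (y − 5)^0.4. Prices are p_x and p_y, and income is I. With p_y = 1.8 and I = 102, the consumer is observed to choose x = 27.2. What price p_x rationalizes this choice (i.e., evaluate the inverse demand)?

p_x = 2.25

MRS = (3/2)·(y−5)/(x−6). Tangency with p_x/p_y gives y−5 = (2/3)·(p_x/p_y)·(x−6).
Substituting into the budget: x* = 6 + 0.6·(I − 6·p_x − 5·p_y)/p_x, and y* = 5 + 0.4·(…)/p_y.
Set x* = 27.2 in the demand function and solve for p_x: p_x = 2.25.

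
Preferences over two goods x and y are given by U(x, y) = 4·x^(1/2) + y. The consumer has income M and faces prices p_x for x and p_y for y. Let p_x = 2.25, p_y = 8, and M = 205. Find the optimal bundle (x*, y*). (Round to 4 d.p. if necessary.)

x* = 50.5679, y* = 11.4028

Set MRS = p_x/p_y: 2·x^(−1/2) = p_x/p_y.
Solve: √x = 2·p_y/p_x, so x*(p_x,p_y) = (2·p_y/p_x)², and y* = (M − p_x·x*)/p_y.
Plugging in: x* = (2·8/2.25)² = 50.5679, y* = 11.4028.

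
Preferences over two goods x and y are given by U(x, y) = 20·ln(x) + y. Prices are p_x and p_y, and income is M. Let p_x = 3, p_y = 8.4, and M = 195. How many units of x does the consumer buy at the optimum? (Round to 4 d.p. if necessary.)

x* = 56

So x*(p_x,p_y) = 20·p_y/p_x, independent of income; and y* = (M − 20·p_y)/p_y.
At the given prices: x* = 20·8.4/3 = 56.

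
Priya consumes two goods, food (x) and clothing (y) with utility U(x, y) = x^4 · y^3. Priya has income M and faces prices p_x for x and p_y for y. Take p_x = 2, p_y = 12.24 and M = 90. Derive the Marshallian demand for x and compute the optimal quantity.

MU_x/MU_y = (4·y)/(3·x); tangency sets this equal to p_x/p_y.
Rearranging, p_y·y = (3/4)·p_x·x. Substituting into the budget gives p_x·x·(1 + (3/4)) = M.
Demand: x*(p_x,p_y,M) = 4/7·M/p_x and y* = 3/7·M/p_y.
At p_x=2, p_y=12.24, M=90: x* = 4/7·90/2 = 25.7143.

x* = 25.7143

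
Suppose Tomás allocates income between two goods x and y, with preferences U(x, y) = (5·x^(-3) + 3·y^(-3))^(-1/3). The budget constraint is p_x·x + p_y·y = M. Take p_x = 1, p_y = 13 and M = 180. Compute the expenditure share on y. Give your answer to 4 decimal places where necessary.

share on y = 0.8577

Numerically y/x = 0.463502, so x* = 180/(1 + 13·0.463502) = 25.6208 and y* = 0.463502·25.6208 = 11.8753.
Expenditure on y: 13·11.8753 = 154.3792; share = 0.8577.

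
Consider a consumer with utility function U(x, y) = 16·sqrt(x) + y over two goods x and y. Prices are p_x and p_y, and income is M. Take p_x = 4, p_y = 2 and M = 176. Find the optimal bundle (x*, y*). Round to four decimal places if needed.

x* = 16, y* = 56

MU_x = 8/√x, MU_y = 1. Tangency: 8/√x = p_x/p_y.
Thus x* = (8·p_y/p_x)² — independent of M — with the rest of income spent on y.
Plugging in: x* = (8·2/4)² = 16, y* = 56.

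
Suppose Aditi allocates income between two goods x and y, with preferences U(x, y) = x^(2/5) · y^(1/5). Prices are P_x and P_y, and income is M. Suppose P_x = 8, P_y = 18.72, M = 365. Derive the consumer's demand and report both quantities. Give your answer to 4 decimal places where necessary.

x* = 30.4167, y* = 6.4993

Demand: x*(P_x,P_y,M) = 2/3·M/P_x and y* = 1/3·M/P_y.
At P_x=8, P_y=18.72, M=365: x* = 2/3·365/8 = 30.4167, y* = 6.4993.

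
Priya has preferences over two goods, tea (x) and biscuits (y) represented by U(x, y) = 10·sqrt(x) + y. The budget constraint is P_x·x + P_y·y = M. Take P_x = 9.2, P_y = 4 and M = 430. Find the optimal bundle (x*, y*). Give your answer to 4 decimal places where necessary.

Utility is quasi-linear in y; the FOC for x is 5/√x = P_x/P_y.
Solve: √x = 5·P_y/P_x, so x*(P_x,P_y) = (5·P_y/P_x)², and y* = (M − P_x·x*)/P_y.
Plugging in: x* = (5·4/9.2)² = 4.7259, y* = 96.6304.

x* = 4.7259, y* = 96.6304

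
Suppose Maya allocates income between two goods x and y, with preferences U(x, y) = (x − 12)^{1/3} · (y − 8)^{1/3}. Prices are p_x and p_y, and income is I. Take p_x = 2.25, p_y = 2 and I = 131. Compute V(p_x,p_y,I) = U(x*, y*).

V = 7.5491

This is Cobb-Douglas in (x−12, y−8): tangency gives 1/3·p_y·(y−8) = 1/3·p_x·(x−12).
Substituting into the budget: x* = 12 + 0.5·(I − 12·p_x − 8·p_y)/p_x, and y* = 8 + 0.5·(…)/p_y.
Discretionary income = 131 − 12·2.25 − 8·2 = 88; x* = 12 + 0.5·88/2.25 = 31.5556; y* = 8 + 0.5·88/2 = 30.
Utility at the optimum: U(31.5556, 30) = 7.5491.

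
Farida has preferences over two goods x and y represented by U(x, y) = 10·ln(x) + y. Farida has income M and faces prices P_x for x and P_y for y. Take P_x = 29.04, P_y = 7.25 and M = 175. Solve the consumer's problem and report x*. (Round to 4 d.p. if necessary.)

x* = 2.4966

So x*(P_x,P_y) = 10·P_y/P_x, independent of income; and y* = (M − 10·P_y)/P_y.
At the given prices: x* = 10·7.25/29.04 = 2.4966.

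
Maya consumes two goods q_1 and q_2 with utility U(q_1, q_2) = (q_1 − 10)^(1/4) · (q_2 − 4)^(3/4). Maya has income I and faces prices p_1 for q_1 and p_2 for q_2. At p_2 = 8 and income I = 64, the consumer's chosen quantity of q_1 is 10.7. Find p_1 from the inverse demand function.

Let q_1' = q_1−10, q_2' = q_2−4. MRS = (1/3)·q_2'/q_1' = p_1/p_2.
Substituting into the budget: q_1* = 10 + 0.25·(I − 10·p_1 − 4·p_2)/p_1, and q_2* = 4 + 0.75·(…)/p_2.
Set q_1* = 10.7 in the demand function and solve for p_1: p_1 = 2.5.

p_1 = 2.5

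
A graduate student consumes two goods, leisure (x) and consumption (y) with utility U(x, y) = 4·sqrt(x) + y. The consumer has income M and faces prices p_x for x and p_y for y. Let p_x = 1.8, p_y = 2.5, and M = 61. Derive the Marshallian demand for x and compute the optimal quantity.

x* = 7.716

Utility is quasi-linear in y; the FOC for x is 2/√x = p_x/p_y.
Solve: √x = 2·p_y/p_x, so x*(p_x,p_y) = (2·p_y/p_x)², and y* = (M − p_x·x*)/p_y.
Plugging in: x* = (2·2.5/1.8)² = 7.716.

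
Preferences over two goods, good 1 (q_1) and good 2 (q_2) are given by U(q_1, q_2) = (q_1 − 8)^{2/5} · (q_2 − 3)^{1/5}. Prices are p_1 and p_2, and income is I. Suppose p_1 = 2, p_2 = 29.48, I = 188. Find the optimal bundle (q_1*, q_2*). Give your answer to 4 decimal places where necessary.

q_1* = 35.8533, q_2* = 3.9448

This is Cobb-Douglas in (q_1−8, q_2−3): tangency gives 0.4·p_2·(q_2−3) = 0.2·p_1·(q_1−8).
After buying the subsistence bundle (8, 3), a share 2/3 of the remaining income goes to q_1: q_1* = 8 + 2/3·(I − 8p_1 − 3p_2)/p_1.
Discretionary income = 188 − 8·2 − 3·29.48 = 83.56; q_1* = 8 + 2/3·83.56/2 = 35.8533; q_2* = 3 + 1/3·83.56/29.48 = 3.9448.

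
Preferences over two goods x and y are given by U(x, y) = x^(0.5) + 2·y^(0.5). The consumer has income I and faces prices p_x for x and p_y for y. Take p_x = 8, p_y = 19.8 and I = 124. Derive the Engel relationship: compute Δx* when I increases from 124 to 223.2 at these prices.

Δx* = 4.7398

MU_x ∝ x^(-0.5), MU_y ∝ 2·y^(-0.5), so MRS = (1/2)·(y/x)^(0.5) = p_x/p_y.
Solve for the ratio: y/x = [2·p_x/p_y]^(2).
Substitute y = (y/x)·x into the budget: x* = I/(p_x + p_y·(y/x)).
Numerically y/x = 0.652995, so x* = 124/(8 + 19.8·0.652995) = 5.9247.
At I' = 223.2: x* = 10.6645. Change: 10.6645 − 5.9247 = 4.7398.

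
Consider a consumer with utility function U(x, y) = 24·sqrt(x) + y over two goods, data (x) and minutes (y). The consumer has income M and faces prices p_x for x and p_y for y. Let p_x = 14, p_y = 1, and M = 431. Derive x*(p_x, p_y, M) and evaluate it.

x* = 0.7347

Utility is quasi-linear in y; the FOC for x is 12/√x = p_x/p_y.
Thus x* = (12·p_y/p_x)² — independent of M — with the rest of income spent on y.
Plugging in: x* = (12·1/14)² = 0.7347.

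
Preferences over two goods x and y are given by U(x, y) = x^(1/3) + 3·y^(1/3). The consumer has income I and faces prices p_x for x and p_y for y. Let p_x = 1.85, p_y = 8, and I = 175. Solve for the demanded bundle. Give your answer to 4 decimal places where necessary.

x* = 27.0367, y* = 15.6228

From the CES first-order condition, (1/3)·(y/x)^(2/3) = p_x/p_y.
Solve for the ratio: y/x = [3·p_x/p_y]^(1.5).
Substitute y = (y/x)·x into the budget: x* = I/(p_x + p_y·(y/x)).
Numerically y/x = 0.577836, so x* = 175/(1.85 + 8·0.577836) = 27.0367 and y* = 0.577836·27.0367 = 15.6228.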